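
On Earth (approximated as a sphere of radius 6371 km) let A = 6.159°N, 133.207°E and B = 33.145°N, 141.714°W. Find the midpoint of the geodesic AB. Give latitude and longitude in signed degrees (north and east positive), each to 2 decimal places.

25.79°, 171.25°

The central angle between A and B is δ = 1.4404 rad.
With f = 0.5, the slerp weights are sin((1−f)δ)/sin δ = 0.6652 and sin(fδ)/sin δ = 0.6652.
Weighted sum of the unit vectors: (0.6652)·(-0.6807,0.7247,0.1073) + (0.6652)·(-0.6572,-0.5188,0.5468) = (-0.8899, 0.1370, 0.4351).
Converting back: φ = atan2(z, √(x²+y²)) = 25.79°, λ = atan2(y, x) = 171.25°.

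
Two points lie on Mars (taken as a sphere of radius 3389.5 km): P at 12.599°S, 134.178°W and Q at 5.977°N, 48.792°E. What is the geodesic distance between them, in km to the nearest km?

10220 km

In radians: φ₁ = -0.2199, φ₂ = 0.1043, Δλ = -177.030° = -3.0898 rad.
cos c = sin φ₁ sin φ₂ + cos φ₁ cos φ₂ cos Δλ = (-0.2181)(0.1041) + (0.9759)(0.9946)(-0.9987) = -0.99202,
so c = arccos(-0.99202) = 3.01521 rad.
Distance = R·c = 3389.5 × 3.0152 ≈ 10220 km.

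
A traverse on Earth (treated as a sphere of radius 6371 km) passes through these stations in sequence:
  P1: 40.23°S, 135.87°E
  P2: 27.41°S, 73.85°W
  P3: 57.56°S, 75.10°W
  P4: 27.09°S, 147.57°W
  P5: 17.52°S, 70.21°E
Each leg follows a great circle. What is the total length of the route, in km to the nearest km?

Leg P1→P2: central angle 1.8664 rad, distance 11890.5 km.
Leg P2→P3: central angle 0.5264 rad, distance 3354.0 km.
Leg P3→P4: central angle 1.0143 rad, distance 6462.4 km.
Leg P4→P5: central angle 2.1340 rad, distance 13595.9 km.
Total: 11890.5 + 3354.0 + 6462.4 + 13595.9 ≈ 35303 km.

35303 km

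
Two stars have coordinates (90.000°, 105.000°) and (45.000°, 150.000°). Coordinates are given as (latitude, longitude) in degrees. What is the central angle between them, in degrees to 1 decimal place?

In radians: φ₁ = 1.5708, φ₂ = 0.7854, Δλ = 45.000° = 0.7854 rad.
Haversine: a = sin²(Δφ/2) + cos φ₁ cos φ₂ sin²(Δλ/2) = 0.1464 + (0.0000)(0.7071)(0.1464) = 0.14645.
Central angle c = 2·arcsin(√a) = 0.78540 rad.
So the angular separation is 45.0°.

45.0°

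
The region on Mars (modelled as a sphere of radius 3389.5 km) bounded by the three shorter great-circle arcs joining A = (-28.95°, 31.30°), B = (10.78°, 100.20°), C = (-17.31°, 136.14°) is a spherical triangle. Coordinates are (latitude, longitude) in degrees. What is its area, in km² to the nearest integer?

7820722 km²

Side lengths (central angles): a = 0.7902, b = 1.6408, c = 1.3501 rad; semiperimeter s = 1.8906.
By l'Huilier's theorem, tan(E/4) = √[tan(s/2) tan((s−a)/2) tan((s−b)/2) tan((s−c)/2)], giving spherical excess E = 0.6807 rad.
Area = E·R² = 0.6807 × (3389.5)² ≈ 7820722 km².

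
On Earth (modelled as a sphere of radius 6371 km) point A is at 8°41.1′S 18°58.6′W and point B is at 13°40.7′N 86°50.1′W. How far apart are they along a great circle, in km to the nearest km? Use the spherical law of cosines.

With latitudes φ₁ = -8.685°, φ₂ = 13.678° and longitude difference Δλ = -67.858°:
cos c = sin φ₁ sin φ₂ + cos φ₁ cos φ₂ cos Δλ = (-0.1510)(0.2365) + (0.9885)(0.9716)(0.3769) = 0.32630,
so c = arccos(0.32630) = 1.23841 rad.
Distance = R·c = 6371 × 1.2384 ≈ 7890 km.

7890 km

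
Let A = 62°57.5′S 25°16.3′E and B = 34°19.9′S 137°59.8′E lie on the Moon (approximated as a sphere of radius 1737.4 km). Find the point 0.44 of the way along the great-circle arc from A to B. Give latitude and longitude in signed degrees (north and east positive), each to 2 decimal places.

-64.34°, 97.60°

The central angle between A and B is δ = 1.2054 rad.
With f = 0.44, the slerp weights are sin((1−f)δ)/sin δ = 0.6691 and sin(fδ)/sin δ = 0.5416.
Weighted sum of the unit vectors: (0.6691)·(0.4111,0.1941,-0.8907) + (0.5416)·(-0.6136,0.5526,-0.5640) = (-0.0573, 0.4292, -0.9014).
Converting back: φ = atan2(z, √(x²+y²)) = -64.34°, λ = atan2(y, x) = 97.60°.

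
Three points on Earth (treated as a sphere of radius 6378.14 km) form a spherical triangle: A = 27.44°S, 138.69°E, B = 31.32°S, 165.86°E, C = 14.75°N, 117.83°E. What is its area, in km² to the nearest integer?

Side lengths (central angles): a = 1.1372, b = 0.8167, c = 0.4176 rad; semiperimeter s = 1.1858.
By l'Huilier's theorem, tan(E/4) = √[tan(s/2) tan((s−a)/2) tan((s−b)/2) tan((s−c)/2)], giving spherical excess E = 0.1404 rad.
Area = E·R² = 0.1404 × (6378.14)² ≈ 5713083 km².

5713083 km²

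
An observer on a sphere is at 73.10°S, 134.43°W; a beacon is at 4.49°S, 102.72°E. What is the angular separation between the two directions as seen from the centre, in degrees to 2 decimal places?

Let φ₁ = -1.2758 rad, φ₂ = -0.0784 rad, and Δλ = -2.1441 rad.
cos c = sin φ₁ sin φ₂ + cos φ₁ cos φ₂ cos Δλ = (-0.9568)(-0.0783) + (0.2907)(0.9969)(-0.5424) = -0.08230,
so c = arccos(-0.08230) = 1.65319 rad.
So the angular separation is 94.72°.

94.72°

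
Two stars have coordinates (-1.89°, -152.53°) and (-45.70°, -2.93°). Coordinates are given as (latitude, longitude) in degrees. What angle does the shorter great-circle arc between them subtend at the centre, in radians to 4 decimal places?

2.1876 rad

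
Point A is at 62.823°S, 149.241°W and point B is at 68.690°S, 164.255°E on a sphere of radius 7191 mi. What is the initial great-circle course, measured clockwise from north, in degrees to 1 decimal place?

Δλ = -46.504° = -0.8116 rad.
y = sin Δλ · cos φ₂ = (-0.7254)(0.3634) = -0.2636
x = cos φ₁ sin φ₂ − sin φ₁ cos φ₂ cos Δλ = (0.4567)(-0.9316) − (-0.8896)(0.3634)(0.6883) = -0.2030
θ = atan2(y, x) = -127.60°; adding 360° gives 232.4°.

232.4°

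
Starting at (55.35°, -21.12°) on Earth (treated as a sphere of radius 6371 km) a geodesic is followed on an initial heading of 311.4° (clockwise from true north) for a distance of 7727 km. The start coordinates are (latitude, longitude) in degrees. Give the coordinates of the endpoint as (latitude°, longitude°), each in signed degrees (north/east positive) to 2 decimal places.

39.82°, -134.95°

Angular distance δ = d/R = 7727/6371 = 1.21284 rad; initial bearing θ = 5.4350 rad.
sin φ₂ = sin φ₁ cos δ + cos φ₁ sin δ cos θ = (0.8226)(0.3504) + (0.5686)(0.9366)(0.6613) = 0.6404, so φ₂ = 39.82°.
Δλ = atan2(sin θ sin δ cos φ₁, cos δ − sin φ₁ sin φ₂) = atan2(-0.3995, -0.1764) = -113.832°.
λ₂ = -21.120° − 113.832° = -134.95°.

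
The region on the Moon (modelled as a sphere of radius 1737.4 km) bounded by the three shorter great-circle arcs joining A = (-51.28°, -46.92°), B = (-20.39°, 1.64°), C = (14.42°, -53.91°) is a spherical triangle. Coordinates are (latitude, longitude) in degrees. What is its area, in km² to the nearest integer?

Side lengths (central angles): a = 1.1299, b = 1.1516, c = 0.8501 rad; semiperimeter s = 1.5658.
By l'Huilier's theorem, tan(E/4) = √[tan(s/2) tan((s−a)/2) tan((s−b)/2) tan((s−c)/2)], giving spherical excess E = 0.5233 rad.
Area = E·R² = 0.5233 × (1737.4)² ≈ 1579750 km².

1579750 km²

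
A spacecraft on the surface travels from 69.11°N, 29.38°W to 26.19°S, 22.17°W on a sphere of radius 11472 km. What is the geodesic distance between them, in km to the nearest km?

Let φ₁ = 1.2062 rad, φ₂ = -0.4571 rad, and Δλ = 0.1258 rad.
Haversine: a = sin²(Δφ/2) + cos φ₁ cos φ₂ sin²(Δλ/2) = 0.5462 + (0.3566)(0.8973)(0.0040) = 0.54745.
Central angle c = 2·arcsin(√a) = 1.66584 rad.
Distance = R·c = 11472 × 1.6658 ≈ 19111 km.

19111 km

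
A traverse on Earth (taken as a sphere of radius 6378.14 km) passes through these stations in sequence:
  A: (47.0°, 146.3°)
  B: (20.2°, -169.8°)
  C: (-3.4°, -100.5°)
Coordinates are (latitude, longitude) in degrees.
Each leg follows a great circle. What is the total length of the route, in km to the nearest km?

12953 km

Leg A→B: central angle 0.7760 rad, distance 4949.4 km.
Leg B→C: central angle 1.2549 rad, distance 8003.9 km.
Total: 4949.4 + 8003.9 ≈ 12953 km.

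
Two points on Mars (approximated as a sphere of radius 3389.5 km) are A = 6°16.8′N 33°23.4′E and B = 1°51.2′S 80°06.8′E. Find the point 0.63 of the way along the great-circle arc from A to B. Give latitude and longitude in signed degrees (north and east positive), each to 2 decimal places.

1.31°, 62.88°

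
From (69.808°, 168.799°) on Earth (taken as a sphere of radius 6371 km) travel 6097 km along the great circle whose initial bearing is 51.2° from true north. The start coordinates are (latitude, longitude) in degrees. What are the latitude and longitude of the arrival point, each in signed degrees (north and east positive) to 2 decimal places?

45.84°, -77.33°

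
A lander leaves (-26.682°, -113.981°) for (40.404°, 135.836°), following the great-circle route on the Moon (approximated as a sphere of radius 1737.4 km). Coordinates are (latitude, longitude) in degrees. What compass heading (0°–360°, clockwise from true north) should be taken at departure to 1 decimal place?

302.8°

Δλ = -110.183° = -1.9231 rad.
y = sin Δλ · cos φ₂ = (-0.9386)(0.7615) = -0.7147
x = cos φ₁ sin φ₂ − sin φ₁ cos φ₂ cos Δλ = (0.8935)(0.6482) − (-0.4490)(0.7615)(-0.3450) = 0.4612
θ = atan2(y, x) = -57.17°; adding 360° gives 302.8°.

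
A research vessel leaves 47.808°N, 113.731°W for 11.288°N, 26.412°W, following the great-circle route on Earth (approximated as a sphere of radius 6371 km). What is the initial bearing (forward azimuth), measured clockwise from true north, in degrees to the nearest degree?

With φ₁ = 0.8344, φ₂ = 0.1970, Δλ = 1.5240 rad, the forward-azimuth formula gives
θ = atan2( sin Δλ cos φ₂ , cos φ₁ sin φ₂ − sin φ₁ cos φ₂ cos Δλ ) = atan2(0.9796, 0.0975) = 84.32°.
So the initial bearing is 84°.

84°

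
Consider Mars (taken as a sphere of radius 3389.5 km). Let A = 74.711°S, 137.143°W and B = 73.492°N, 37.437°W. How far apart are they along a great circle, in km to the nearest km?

In radians: φ₁ = -1.3040, φ₂ = 1.2827, Δλ = 99.706° = 1.7402 rad.
cos c = sin φ₁ sin φ₂ + cos φ₁ cos φ₂ cos Δλ = (-0.9646)(0.9588) + (0.2637)(0.2841)(-0.1686) = -0.93748,
so c = arccos(-0.93748) = 2.78611 rad.
Distance = R·c = 3389.5 × 2.7861 ≈ 9444 km.

9444 km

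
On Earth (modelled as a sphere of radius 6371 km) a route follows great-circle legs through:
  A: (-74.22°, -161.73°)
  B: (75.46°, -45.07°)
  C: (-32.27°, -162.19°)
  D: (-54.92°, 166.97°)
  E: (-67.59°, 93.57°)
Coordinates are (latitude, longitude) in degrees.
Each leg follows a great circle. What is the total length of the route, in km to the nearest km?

Leg A→B: central angle 2.8655 rad, distance 18256.1 km.
Leg B→C: central angle 2.2314 rad, distance 14216.1 km.
Leg C→D: central angle 0.5469 rad, distance 3484.0 km.
Leg D→E: central angle 0.6109 rad, distance 3891.9 km.
Total: 18256.1 + 14216.1 + 3484.0 + 3891.9 ≈ 39848 km.

39848 km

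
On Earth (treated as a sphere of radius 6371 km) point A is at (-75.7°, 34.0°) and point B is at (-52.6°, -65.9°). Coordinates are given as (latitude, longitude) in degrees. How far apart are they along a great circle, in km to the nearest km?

Let φ₁ = -1.3212 rad, φ₂ = -0.9180 rad, and Δλ = -1.7436 rad.
cos c = sin φ₁ sin φ₂ + cos φ₁ cos φ₂ cos Δλ = (-0.9690)(-0.7944) + (0.2470)(0.6074)(-0.1719) = 0.74401,
so c = arccos(0.74401) = 0.73175 rad.
Distance = R·c = 6371 × 0.7317 ≈ 4662 km.

4662 km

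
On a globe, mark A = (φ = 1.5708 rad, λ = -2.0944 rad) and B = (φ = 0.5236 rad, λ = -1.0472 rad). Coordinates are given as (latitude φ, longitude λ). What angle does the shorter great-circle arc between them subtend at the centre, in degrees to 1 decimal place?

Let φ₁ = 1.5708 rad, φ₂ = 0.5236 rad, and Δλ = 1.0472 rad.
Haversine: a = sin²(Δφ/2) + cos φ₁ cos φ₂ sin²(Δλ/2) = 0.2500 + (-0.0000)(0.8660)(0.2500) = 0.25000.
Central angle c = 2·arcsin(√a) = 1.04720 rad.
So the angular separation is 60.0°.

60.0°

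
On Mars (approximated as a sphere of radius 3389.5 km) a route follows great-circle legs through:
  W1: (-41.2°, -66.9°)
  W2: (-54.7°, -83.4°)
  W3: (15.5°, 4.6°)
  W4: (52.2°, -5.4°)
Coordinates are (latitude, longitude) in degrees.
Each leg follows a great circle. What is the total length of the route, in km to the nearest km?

Leg W1→W2: central angle 0.3029 rad, distance 1026.8 km.
Leg W2→W3: central angle 1.7708 rad, distance 6002.1 km.
Leg W3→W4: central angle 0.6554 rad, distance 2221.5 km.
Total: 1026.8 + 6002.1 + 2221.5 ≈ 9250 km.

9250 km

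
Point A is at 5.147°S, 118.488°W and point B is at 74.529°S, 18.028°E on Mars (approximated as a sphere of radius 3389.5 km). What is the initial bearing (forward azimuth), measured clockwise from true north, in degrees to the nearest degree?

With φ₁ = -0.0898, φ₂ = -1.3008, Δλ = 2.3827 rad, the forward-azimuth formula gives
θ = atan2( sin Δλ cos φ₂ , cos φ₁ sin φ₂ − sin φ₁ cos φ₂ cos Δλ ) = atan2(0.1836, -0.9772) = 169.36°.
So the initial bearing is 169°.

169°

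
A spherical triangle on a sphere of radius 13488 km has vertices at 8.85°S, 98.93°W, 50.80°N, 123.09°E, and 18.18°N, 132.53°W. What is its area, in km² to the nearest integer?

53075088 km²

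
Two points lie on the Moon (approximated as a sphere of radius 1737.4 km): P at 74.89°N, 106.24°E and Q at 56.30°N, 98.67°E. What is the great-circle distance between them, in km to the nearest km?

With latitudes φ₁ = 74.890°, φ₂ = 56.300° and longitude difference Δλ = -7.570°:
cos c = sin φ₁ sin φ₂ + cos φ₁ cos φ₂ cos Δλ = (0.9654)(0.8320) + (0.2607)(0.5548)(0.9913) = 0.94656,
so c = arccos(0.94656) = 0.32839 rad.
Distance = R·c = 1737.4 × 0.3284 ≈ 571 km.

571 km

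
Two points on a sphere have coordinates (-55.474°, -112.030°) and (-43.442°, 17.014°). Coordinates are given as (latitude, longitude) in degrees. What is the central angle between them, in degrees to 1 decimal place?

In radians: φ₁ = -0.9682, φ₂ = -0.7582, Δλ = 129.044° = 2.2522 rad.
cos c = sin φ₁ sin φ₂ + cos φ₁ cos φ₂ cos Δλ = (-0.8239)(-0.6876) + (0.5668)(0.7261)(-0.6299) = 0.30728,
so c = arccos(0.30728) = 1.25846 rad.
So the angular separation is 72.1°.

72.1°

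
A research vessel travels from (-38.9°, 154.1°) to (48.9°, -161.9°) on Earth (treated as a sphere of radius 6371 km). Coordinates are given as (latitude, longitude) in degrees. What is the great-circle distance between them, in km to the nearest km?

10679 km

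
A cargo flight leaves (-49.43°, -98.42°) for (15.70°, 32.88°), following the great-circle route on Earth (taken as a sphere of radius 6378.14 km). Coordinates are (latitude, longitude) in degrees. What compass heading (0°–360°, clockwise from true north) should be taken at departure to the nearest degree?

Δλ = 131.300° = 2.2916 rad.
y = sin Δλ · cos φ₂ = (0.7513)(0.9627) = 0.7232
x = cos φ₁ sin φ₂ − sin φ₁ cos φ₂ cos Δλ = (0.6504)(0.2706) − (-0.7596)(0.9627)(-0.6600) = -0.3066
θ = atan2(y, x) = 112.98°, so the bearing is 113°.

113°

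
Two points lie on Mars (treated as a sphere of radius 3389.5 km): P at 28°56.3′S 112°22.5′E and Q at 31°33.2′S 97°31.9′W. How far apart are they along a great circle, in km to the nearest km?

6694 km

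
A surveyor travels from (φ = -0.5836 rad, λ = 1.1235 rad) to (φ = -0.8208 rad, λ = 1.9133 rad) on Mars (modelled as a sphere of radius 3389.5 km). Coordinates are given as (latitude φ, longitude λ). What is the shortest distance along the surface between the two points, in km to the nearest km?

2161 km

In radians: φ₁ = -0.5836, φ₂ = -0.8208, Δλ = 45.252° = 0.7898 rad.
cos c = sin φ₁ sin φ₂ + cos φ₁ cos φ₂ cos Δλ = (-0.5510)(-0.7317) + (0.8345)(0.6816)(0.7040) = 0.80362,
so c = arccos(0.80362) = 0.63744 rad.
Distance = R·c = 3389.5 × 0.6374 ≈ 2161 km.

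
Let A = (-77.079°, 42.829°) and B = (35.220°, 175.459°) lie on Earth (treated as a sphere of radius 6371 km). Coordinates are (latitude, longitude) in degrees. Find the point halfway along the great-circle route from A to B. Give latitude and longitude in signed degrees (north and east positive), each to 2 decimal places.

-30.14°, 161.57°

Central angle δ = 2.3265 rad. Interpolating on the sphere with fraction f = 0.5:
P = [sin((1−f)δ)·A + sin(fδ)·B] / sin δ = 1.2616·A + 1.2616·B in Cartesian coordinates,
giving P = (-0.8205, 0.2734, -0.5020), i.e. latitude -30.14°, longitude 161.57°.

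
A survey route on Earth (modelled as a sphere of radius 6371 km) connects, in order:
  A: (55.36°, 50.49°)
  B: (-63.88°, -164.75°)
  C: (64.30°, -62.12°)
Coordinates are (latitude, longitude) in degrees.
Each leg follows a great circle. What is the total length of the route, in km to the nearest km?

Leg A→B: central angle 2.8026 rad, distance 17855.6 km.
Leg B→C: central angle 2.5883 rad, distance 16490.1 km.
Total: 17855.6 + 16490.1 ≈ 34346 km.

34346 km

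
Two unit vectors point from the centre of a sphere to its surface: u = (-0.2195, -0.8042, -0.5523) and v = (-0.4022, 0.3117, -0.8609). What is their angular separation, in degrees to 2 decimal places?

71.75°

u·v = 0.3131; |u| = 1.0000, |v| = 1.0000.
cos θ = (u·v)/(|u||v|) = 0.3131, so θ = 71.75°.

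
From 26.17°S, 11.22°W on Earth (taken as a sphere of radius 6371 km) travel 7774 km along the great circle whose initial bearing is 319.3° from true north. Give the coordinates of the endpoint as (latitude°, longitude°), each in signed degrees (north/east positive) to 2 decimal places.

29.18°, -55.76°

Angular distance δ = d/R = 7774/6371 = 1.22022 rad; initial bearing θ = 5.5728 rad.
sin φ₂ = sin φ₁ cos δ + cos φ₁ sin δ cos θ = (-0.4410)(0.3434) + (0.8975)(0.9392)(0.7581) = 0.4876, so φ₂ = 29.18°.
Δλ = atan2(sin θ sin δ cos φ₁, cos δ − sin φ₁ sin φ₂) = atan2(-0.5497, 0.5585) = -44.544°.
λ₂ = -11.220° − 44.544° = -55.76°.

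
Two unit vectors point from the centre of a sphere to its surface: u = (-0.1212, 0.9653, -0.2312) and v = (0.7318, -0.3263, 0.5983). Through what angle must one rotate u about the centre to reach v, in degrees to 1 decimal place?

u·v = -0.5420; |u| = 1.0000, |v| = 1.0000.
cos θ = (u·v)/(|u||v|) = -0.5420, so θ = 122.8°.

122.8°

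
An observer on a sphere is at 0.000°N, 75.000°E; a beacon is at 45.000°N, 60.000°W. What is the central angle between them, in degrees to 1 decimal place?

In radians: φ₁ = 0.0000, φ₂ = 0.7854, Δλ = -135.000° = -2.3562 rad.
cos c = sin φ₁ sin φ₂ + cos φ₁ cos φ₂ cos Δλ = (0.0000)(0.7071) + (1.0000)(0.7071)(-0.7071) = -0.50000,
so c = arccos(-0.50000) = 2.09440 rad.
So the angular separation is 120.0°.

120.0°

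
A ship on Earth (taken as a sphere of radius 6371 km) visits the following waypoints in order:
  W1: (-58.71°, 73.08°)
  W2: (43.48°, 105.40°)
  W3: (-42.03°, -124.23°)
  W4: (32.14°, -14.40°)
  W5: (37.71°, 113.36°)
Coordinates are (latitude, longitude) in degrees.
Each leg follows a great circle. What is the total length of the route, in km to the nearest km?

52183 km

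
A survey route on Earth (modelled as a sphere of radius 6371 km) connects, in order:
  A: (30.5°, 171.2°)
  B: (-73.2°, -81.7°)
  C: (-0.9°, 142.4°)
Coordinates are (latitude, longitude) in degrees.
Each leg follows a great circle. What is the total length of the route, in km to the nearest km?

Leg A→B: central angle 2.1641 rad, distance 13787.5 km.
Leg B→C: central angle 1.7645 rad, distance 11241.7 km.
Total: 13787.5 + 11241.7 ≈ 25029 km.

25029 km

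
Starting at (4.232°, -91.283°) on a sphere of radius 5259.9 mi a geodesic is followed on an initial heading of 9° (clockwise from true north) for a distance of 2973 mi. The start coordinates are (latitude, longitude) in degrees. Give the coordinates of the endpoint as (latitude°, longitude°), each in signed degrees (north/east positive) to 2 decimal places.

36.15°, -85.33°

Angular distance δ = d/R = 2973/5259.9 = 0.56522 rad; initial bearing θ = 0.1571 rad.
sin φ₂ = sin φ₁ cos δ + cos φ₁ sin δ cos θ = (0.0738)(0.8445) + (0.9973)(0.5356)(0.9877) = 0.5899, so φ₂ = 36.15°.
Δλ = atan2(sin θ sin δ cos φ₁, cos δ − sin φ₁ sin φ₂) = atan2(0.0836, 0.8009) = 5.956°.
λ₂ = -91.283° + 5.956° = -85.33°.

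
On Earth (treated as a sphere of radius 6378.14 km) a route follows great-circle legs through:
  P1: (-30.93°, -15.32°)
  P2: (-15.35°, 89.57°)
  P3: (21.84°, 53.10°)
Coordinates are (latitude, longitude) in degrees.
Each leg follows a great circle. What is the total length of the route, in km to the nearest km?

Leg P1→P2: central angle 1.6474 rad, distance 10507.2 km.
Leg P2→P3: central angle 0.9003 rad, distance 5742.5 km.
Total: 10507.2 + 5742.5 ≈ 16250 km.

16250 km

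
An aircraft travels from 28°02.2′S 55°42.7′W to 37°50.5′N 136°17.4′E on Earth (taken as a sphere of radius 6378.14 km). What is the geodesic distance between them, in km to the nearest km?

With latitudes φ₁ = -28.037°, φ₂ = 37.842° and longitude difference Δλ = -167.998°:
Haversine: a = sin²(Δφ/2) + cos φ₁ cos φ₂ sin²(Δλ/2) = 0.2957 + (0.8826)(0.7897)(0.9891) = 0.98508.
Central angle c = 2·arcsin(√a) = 2.89667 rad.
Distance = R·c = 6378.14 × 2.8967 ≈ 18475 km.

18475 km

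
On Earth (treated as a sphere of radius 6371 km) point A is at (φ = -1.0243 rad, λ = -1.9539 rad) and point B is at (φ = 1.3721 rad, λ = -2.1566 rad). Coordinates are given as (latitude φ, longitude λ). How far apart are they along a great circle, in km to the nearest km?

With latitudes φ₁ = -58.688°, φ₂ = 78.616° and longitude difference Δλ = -11.614°:
cos c = sin φ₁ sin φ₂ + cos φ₁ cos φ₂ cos Δλ = (-0.8544)(0.9803) + (0.5197)(0.1974)(0.9795) = -0.73706,
so c = arccos(-0.73706) = 2.39950 rad.
Distance = R·c = 6371 × 2.3995 ≈ 15287 km.

15287 km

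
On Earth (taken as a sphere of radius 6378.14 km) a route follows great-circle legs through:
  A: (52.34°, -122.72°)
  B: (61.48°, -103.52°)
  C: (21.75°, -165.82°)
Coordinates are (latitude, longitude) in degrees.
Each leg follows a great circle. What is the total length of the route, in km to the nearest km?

Leg A→B: central angle 0.2411 rad, distance 1537.7 km.
Leg B→C: central angle 1.0101 rad, distance 6442.9 km.
Total: 1537.7 + 6442.9 ≈ 7981 km.

7981 km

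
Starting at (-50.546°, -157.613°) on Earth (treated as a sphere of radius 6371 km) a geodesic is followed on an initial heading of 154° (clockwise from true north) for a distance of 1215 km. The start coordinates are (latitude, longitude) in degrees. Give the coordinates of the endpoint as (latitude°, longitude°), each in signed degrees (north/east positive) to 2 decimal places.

Angular distance δ = d/R = 1215/6371 = 0.19071 rad; initial bearing θ = 2.6878 rad.
sin φ₂ = sin φ₁ cos δ + cos φ₁ sin δ cos θ = (-0.7721)(0.9819) + (0.6355)(0.1896)(-0.8988) = -0.8664, so φ₂ = -60.04°.
Δλ = atan2(sin θ sin δ cos φ₁, cos δ − sin φ₁ sin φ₂) = atan2(0.0528, 0.3129) = 9.579°.
λ₂ = -157.613° + 9.579° = -148.03°.

-60.04°, -148.03°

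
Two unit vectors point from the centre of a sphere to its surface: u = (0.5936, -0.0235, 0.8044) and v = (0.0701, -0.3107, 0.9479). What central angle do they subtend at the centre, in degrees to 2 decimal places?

35.76°

u·v = 0.8114; |u| = 1.0000, |v| = 1.0000.
cos θ = (u·v)/(|u||v|) = 0.8114, so θ = 35.76°.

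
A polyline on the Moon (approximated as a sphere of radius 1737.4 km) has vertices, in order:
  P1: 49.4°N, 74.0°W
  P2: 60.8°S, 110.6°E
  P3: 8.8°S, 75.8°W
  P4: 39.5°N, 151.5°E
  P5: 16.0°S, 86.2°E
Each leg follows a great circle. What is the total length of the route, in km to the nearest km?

Leg P1→P2: central angle 2.9375 rad, distance 5103.6 km.
Leg P2→P3: central angle 1.9236 rad, distance 3342.1 km.
Leg P3→P4: central angle 2.2325 rad, distance 3878.7 km.
Leg P4→P5: central angle 1.4358 rad, distance 2494.5 km.
Total: 5103.6 + 3342.1 + 3878.7 + 2494.5 ≈ 14819 km.

14819 km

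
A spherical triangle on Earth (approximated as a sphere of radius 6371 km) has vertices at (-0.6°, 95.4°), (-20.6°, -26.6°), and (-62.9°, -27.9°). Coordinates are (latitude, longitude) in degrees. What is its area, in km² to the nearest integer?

Side lengths (central angles): a = 0.7384, b = 1.8140, c = 2.0856 rad; semiperimeter s = 2.3190.
By l'Huilier's theorem, tan(E/4) = √[tan(s/2) tan((s−a)/2) tan((s−b)/2) tan((s−c)/2)], giving spherical excess E = 1.0348 rad.
Area = E·R² = 1.0348 × (6371)² ≈ 42002515 km².

42002515 km²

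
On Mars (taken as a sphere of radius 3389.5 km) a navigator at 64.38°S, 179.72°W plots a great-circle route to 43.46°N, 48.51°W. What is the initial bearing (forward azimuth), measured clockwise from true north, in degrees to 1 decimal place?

103.8°

Δλ = 131.210° = 2.2900 rad.
y = sin Δλ · cos φ₂ = (0.7523)(0.7259) = 0.5461
x = cos φ₁ sin φ₂ − sin φ₁ cos φ₂ cos Δλ = (0.4324)(0.6878) − (-0.9017)(0.7259)(-0.6588) = -0.1338
θ = atan2(y, x) = 103.76°, so the bearing is 103.8°.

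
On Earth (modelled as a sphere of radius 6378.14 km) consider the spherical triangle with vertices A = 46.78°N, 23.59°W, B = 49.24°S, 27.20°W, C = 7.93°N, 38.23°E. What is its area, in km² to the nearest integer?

Side lengths (central angles): a = 1.4057, b = 1.1364, c = 1.6768 rad; semiperimeter s = 2.1094.
By l'Huilier's theorem, tan(E/4) = √[tan(s/2) tan((s−a)/2) tan((s−b)/2) tan((s−c)/2)], giving spherical excess E = 1.0707 rad.
Area = E·R² = 1.0707 × (6378.14)² ≈ 43557813 km².

43557813 km²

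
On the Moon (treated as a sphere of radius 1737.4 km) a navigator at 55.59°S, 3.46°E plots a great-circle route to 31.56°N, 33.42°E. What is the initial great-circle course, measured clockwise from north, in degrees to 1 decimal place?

Δλ = 29.960° = 0.5229 rad.
y = sin Δλ · cos φ₂ = (0.4994)(0.8521) = 0.4255
x = cos φ₁ sin φ₂ − sin φ₁ cos φ₂ cos Δλ = (0.5651)(0.5234) − (-0.8250)(0.8521)(0.8664) = 0.9048
θ = atan2(y, x) = 25.19°, so the bearing is 25.2°.

25.2°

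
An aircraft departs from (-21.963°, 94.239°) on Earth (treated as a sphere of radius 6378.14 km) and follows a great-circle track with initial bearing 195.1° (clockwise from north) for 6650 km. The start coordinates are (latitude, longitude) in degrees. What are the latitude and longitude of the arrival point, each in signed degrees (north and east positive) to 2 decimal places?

-74.13°, 38.89°

Angular distance δ = d/R = 6650/6378.14 = 1.04262 rad; initial bearing θ = 3.4051 rad.
sin φ₂ = sin φ₁ cos δ + cos φ₁ sin δ cos θ = (-0.3740)(0.5040) + (0.9274)(0.8637)(-0.9655) = -0.9619, so φ₂ = -74.13°.
Δλ = atan2(sin θ sin δ cos φ₁, cos δ − sin φ₁ sin φ₂) = atan2(-0.2087, 0.1442) = -55.353°.
λ₂ = 94.239° − 55.353° = 38.89°.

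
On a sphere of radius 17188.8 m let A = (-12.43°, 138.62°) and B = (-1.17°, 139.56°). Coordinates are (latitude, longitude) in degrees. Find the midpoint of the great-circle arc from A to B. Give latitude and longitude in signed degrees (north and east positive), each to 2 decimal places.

The central angle between A and B is δ = 0.1972 rad.
With f = 0.5, the slerp weights are sin((1−f)δ)/sin δ = 0.5024 and sin(fδ)/sin δ = 0.5024.
Weighted sum of the unit vectors: (0.5024)·(-0.7328,0.6456,-0.2152) + (0.5024)·(-0.7609,0.6485,-0.0204) = (-0.7505, 0.6502, -0.1184).
Converting back: φ = atan2(z, √(x²+y²)) = -6.80°, λ = atan2(y, x) = 139.10°.

-6.80°, 139.10°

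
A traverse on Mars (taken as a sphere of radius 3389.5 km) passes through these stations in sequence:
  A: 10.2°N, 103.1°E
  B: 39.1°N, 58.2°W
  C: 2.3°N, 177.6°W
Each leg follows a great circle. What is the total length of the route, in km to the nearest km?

14111 km

Leg A→B: central angle 2.2291 rad, distance 7555.5 km.
Leg B→C: central angle 1.9341 rad, distance 6555.6 km.
Total: 7555.5 + 6555.6 ≈ 14111 km.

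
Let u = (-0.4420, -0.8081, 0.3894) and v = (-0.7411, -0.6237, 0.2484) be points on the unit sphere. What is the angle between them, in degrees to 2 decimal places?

u·v = 0.9283; |u| = 1.0000, |v| = 1.0000.
cos θ = (u·v)/(|u||v|) = 0.9283, so θ = 21.82°.

21.82°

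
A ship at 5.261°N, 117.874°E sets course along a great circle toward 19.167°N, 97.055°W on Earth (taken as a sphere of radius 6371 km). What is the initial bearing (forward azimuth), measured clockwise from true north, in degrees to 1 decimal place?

Δλ = 145.071° = 2.5320 rad.
y = sin Δλ · cos φ₂ = (0.5726)(0.9446) = 0.5408
x = cos φ₁ sin φ₂ − sin φ₁ cos φ₂ cos Δλ = (0.9958)(0.3283) − (0.0917)(0.9446)(-0.8199) = 0.3979
θ = atan2(y, x) = 53.65°, so the bearing is 53.7°.

53.7°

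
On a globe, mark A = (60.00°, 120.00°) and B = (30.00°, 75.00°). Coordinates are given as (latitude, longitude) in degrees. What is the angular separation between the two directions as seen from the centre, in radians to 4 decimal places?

In radians: φ₁ = 1.0472, φ₂ = 0.5236, Δλ = -45.000° = -0.7854 rad.
Haversine: a = sin²(Δφ/2) + cos φ₁ cos φ₂ sin²(Δλ/2) = 0.0670 + (0.5000)(0.8660)(0.1464) = 0.13040.
Central angle c = 2·arcsin(√a) = 0.73892 rad.
So the angular separation is 0.7389 rad.

0.7389 rad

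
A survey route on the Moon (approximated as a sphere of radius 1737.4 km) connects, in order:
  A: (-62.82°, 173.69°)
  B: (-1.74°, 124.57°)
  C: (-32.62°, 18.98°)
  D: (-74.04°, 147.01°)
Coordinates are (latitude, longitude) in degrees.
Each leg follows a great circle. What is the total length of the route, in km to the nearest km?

Leg A→B: central angle 1.2389 rad, distance 2152.5 km.
Leg B→C: central angle 1.7823 rad, distance 3096.5 km.
Leg C→D: central angle 1.1857 rad, distance 2060.1 km.
Total: 2152.5 + 3096.5 + 2060.1 ≈ 7309 km.

7309 km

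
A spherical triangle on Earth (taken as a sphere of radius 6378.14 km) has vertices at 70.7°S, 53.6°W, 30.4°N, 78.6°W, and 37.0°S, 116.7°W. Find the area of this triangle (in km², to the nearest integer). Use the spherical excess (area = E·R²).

27212555 km²

Side lengths (central angles): a = 1.3310, b = 0.8129, c = 1.7918 rad; semiperimeter s = 1.9678.
By l'Huilier's theorem, tan(E/4) = √[tan(s/2) tan((s−a)/2) tan((s−b)/2) tan((s−c)/2)], giving spherical excess E = 0.6689 rad.
Area = E·R² = 0.6689 × (6378.14)² ≈ 27212555 km².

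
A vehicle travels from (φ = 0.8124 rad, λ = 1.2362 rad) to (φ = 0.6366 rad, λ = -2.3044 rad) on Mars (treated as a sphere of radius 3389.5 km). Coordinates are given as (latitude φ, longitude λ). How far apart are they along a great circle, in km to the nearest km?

5589 km

Let φ₁ = 0.8124 rad, φ₂ = 0.6366 rad, and Δλ = 2.7426 rad.
cos c = sin φ₁ sin φ₂ + cos φ₁ cos φ₂ cos Δλ = (0.7259)(0.5945) + (0.6878)(0.8041)(-0.9214) = -0.07805,
so c = arccos(-0.07805) = 1.64893 rad.
Distance = R·c = 3389.5 × 1.6489 ≈ 5589 km.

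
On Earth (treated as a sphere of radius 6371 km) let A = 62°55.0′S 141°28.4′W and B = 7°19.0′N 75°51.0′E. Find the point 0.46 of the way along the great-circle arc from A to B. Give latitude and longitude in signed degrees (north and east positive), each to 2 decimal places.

Central angle δ = 2.0629 rad. Interpolating on the sphere with fraction f = 0.46:
P = [sin((1−f)δ)·A + sin(fδ)·B] / sin δ = 1.0183·A + 0.9222·B in Cartesian coordinates,
giving P = (-0.1391, 0.5982, -0.7892), i.e. latitude -52.11°, longitude 103.09°.

-52.11°, 103.09°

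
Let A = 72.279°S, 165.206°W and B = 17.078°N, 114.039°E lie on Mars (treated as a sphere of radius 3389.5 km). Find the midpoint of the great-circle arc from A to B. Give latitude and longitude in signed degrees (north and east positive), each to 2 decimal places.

-32.14°, 130.69°

The central angle between A and B is δ = 1.8060 rad.
With f = 0.5, the slerp weights are sin((1−f)δ)/sin δ = 0.8074 and sin(fδ)/sin δ = 0.8074.
Weighted sum of the unit vectors: (0.8074)·(-0.2943,-0.0777,-0.9525) + (0.8074)·(-0.3894,0.8730,0.2937) = (-0.5520, 0.6421, -0.5320).
Converting back: φ = atan2(z, √(x²+y²)) = -32.14°, λ = atan2(y, x) = 130.69°.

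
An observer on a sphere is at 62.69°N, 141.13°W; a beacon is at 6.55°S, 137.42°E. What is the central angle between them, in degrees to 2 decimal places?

With latitudes φ₁ = 62.690°, φ₂ = -6.550° and longitude difference Δλ = -81.450°:
cos c = sin φ₁ sin φ₂ + cos φ₁ cos φ₂ cos Δλ = (0.8885)(-0.1141) + (0.4588)(0.9935)(0.1487) = -0.03359,
so c = arccos(-0.03359) = 1.60439 rad.
So the angular separation is 91.92°.

91.92°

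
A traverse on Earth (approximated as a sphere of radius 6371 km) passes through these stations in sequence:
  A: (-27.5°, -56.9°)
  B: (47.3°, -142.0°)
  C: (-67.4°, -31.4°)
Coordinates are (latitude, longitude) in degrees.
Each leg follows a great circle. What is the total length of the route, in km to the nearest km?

Leg A→B: central angle 1.8629 rad, distance 11868.5 km.
Leg B→C: central angle 2.4499 rad, distance 15608.4 km.
Total: 11868.5 + 15608.4 ≈ 27477 km.

27477 km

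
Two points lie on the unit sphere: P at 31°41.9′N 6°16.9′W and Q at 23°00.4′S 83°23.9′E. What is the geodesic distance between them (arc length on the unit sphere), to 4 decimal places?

With latitudes φ₁ = 31.698°, φ₂ = -23.007° and longitude difference Δλ = 89.680°:
Haversine: a = sin²(Δφ/2) + cos φ₁ cos φ₂ sin²(Δλ/2) = 0.2111 + (0.8508)(0.9205)(0.4972) = 0.60050.
Central angle c = 2·arcsin(√a) = 1.77317 rad.
On the unit sphere the arc length equals the central angle: 1.7732.

1.7732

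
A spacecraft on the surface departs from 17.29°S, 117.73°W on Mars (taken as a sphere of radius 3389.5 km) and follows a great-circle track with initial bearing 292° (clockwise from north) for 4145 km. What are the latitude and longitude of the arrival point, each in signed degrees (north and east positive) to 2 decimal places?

13.59°, 178.54°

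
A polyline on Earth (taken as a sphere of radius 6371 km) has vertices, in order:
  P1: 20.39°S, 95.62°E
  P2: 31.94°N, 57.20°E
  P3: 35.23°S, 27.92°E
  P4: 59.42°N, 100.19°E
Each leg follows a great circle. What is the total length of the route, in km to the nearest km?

27606 km

Leg P1→P2: central angle 1.1164 rad, distance 7112.8 km.
Leg P2→P3: central angle 1.2667 rad, distance 8070.1 km.
Leg P3→P4: central angle 1.9499 rad, distance 12422.7 km.
Total: 7112.8 + 8070.1 + 12422.7 ≈ 27606 km.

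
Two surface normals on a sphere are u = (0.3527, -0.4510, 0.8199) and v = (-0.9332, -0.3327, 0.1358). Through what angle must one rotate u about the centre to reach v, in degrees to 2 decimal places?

u·v = -0.0677; |u| = 1.0000, |v| = 1.0000.
cos θ = (u·v)/(|u||v|) = -0.0677, so θ = 93.88°.

93.88°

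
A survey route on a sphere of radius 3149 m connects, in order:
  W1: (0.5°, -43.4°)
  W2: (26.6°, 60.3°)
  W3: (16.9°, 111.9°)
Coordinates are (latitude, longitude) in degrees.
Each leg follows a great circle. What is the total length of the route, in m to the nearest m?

Leg W1→W2: central angle 1.7802 rad, distance 5605.8 m.
Leg W2→W3: central angle 0.8479 rad, distance 2669.9 m.
Total: 5605.8 + 2669.9 ≈ 8276 m.

8276 m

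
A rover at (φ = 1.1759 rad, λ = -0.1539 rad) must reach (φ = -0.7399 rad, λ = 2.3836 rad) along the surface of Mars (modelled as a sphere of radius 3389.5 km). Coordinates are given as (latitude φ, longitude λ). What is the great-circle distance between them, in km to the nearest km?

8808 km

Let φ₁ = 1.1759 rad, φ₂ = -0.7399 rad, and Δλ = 2.5375 rad.
Haversine: a = sin²(Δφ/2) + cos φ₁ cos φ₂ sin²(Δλ/2) = 0.6691 + (0.3847)(0.7385)(0.9115) = 0.92808.
Central angle c = 2·arcsin(√a) = 2.59859 rad.
Distance = R·c = 3389.5 × 2.5986 ≈ 8808 km.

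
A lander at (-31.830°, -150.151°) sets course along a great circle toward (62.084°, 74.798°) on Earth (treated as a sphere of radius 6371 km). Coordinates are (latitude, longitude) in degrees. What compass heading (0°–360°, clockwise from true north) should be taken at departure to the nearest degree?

With φ₁ = -0.5555, φ₂ = 1.0836, Δλ = -2.3571 rad, the forward-azimuth formula gives
θ = atan2( sin Δλ cos φ₂ , cos φ₁ sin φ₂ − sin φ₁ cos φ₂ cos Δλ ) = atan2(-0.3308, 0.5760) = -29.87°.
Adding 360° brings this into [0°, 360°): 330°.

330°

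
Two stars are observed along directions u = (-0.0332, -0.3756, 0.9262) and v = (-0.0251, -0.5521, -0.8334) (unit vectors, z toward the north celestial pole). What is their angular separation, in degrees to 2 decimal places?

124.31°

u·v = -0.5637; |u| = 1.0000, |v| = 1.0000.
cos θ = (u·v)/(|u||v|) = -0.5637, so θ = 124.31°.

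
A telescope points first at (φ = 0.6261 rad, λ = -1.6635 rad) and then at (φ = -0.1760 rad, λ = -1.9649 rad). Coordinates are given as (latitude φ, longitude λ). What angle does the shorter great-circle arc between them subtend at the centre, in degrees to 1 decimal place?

In radians: φ₁ = 0.6261, φ₂ = -0.1760, Δλ = -17.269° = -0.3014 rad.
cos c = sin φ₁ sin φ₂ + cos φ₁ cos φ₂ cos Δλ = (0.5860)(-0.1751) + (0.8103)(0.9846)(0.9549) = 0.65924,
so c = arccos(0.65924) = 0.85099 rad.
So the angular separation is 48.8°.

48.8°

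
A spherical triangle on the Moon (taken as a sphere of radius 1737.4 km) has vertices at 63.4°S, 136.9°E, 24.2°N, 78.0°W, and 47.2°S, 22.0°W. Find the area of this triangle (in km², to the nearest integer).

Side lengths (central angles): a = 1.5250, b = 1.1894, c = 2.3483 rad; semiperimeter s = 2.5313.
By l'Huilier's theorem, tan(E/4) = √[tan(s/2) tan((s−a)/2) tan((s−b)/2) tan((s−c)/2)], giving spherical excess E = 1.3710 rad.
Area = E·R² = 1.3710 × (1737.4)² ≈ 4138361 km².

4138361 km²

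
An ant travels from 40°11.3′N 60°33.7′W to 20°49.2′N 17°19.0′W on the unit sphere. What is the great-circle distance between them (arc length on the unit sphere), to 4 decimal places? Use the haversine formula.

With latitudes φ₁ = 40.188°, φ₂ = 20.820° and longitude difference Δλ = 43.245°:
Haversine: a = sin²(Δφ/2) + cos φ₁ cos φ₂ sin²(Δλ/2) = 0.0283 + (0.7639)(0.9347)(0.1358) = 0.12525.
Central angle c = 2·arcsin(√a) = 0.72350 rad.
On the unit sphere the arc length equals the central angle: 0.7235.

0.7235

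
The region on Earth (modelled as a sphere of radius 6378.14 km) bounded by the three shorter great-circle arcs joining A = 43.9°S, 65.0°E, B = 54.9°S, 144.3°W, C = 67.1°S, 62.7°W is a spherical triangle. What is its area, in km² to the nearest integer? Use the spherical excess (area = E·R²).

17007238 km²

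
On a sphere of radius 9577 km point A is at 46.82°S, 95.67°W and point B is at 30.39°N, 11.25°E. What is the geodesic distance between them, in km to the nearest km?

20514 km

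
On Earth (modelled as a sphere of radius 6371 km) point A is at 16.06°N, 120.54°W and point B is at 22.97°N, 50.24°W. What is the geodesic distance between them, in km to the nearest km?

7343 km

With latitudes φ₁ = 16.060°, φ₂ = 22.970° and longitude difference Δλ = 70.300°:
cos c = sin φ₁ sin φ₂ + cos φ₁ cos φ₂ cos Δλ = (0.2766)(0.3902) + (0.9610)(0.9207)(0.3371) = 0.40621,
so c = arccos(0.40621) = 1.15249 rad.
Distance = R·c = 6371 × 1.1525 ≈ 7343 km.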